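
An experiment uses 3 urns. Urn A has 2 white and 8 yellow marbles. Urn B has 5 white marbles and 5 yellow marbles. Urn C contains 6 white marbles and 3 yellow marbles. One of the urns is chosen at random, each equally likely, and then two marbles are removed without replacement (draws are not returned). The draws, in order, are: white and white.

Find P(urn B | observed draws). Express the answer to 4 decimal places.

0.3361

Under each hypothesis, the probability of the observed sequence is: P(data | urn A) = (2/10)(1/9) = 1/45; P(data | urn B) = (5/10)(4/9) = 2/9; P(data | urn C) = (6/9)(5/8) = 5/12.
Multiplying each by its prior: 1/3 · 1/45 = 1/135, 1/3 · 2/9 = 2/27, 1/3 · 5/12 = 5/36; with total 119/540.
So P(urn B | data) = (2/27) / (119/540) = 40/119.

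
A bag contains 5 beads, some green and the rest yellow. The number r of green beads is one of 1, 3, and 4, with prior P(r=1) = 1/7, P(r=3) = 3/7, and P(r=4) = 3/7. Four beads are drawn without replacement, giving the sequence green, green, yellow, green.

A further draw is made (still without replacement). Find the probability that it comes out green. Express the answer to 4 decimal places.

The likelihood of the observed sequence under each hypothesis: P(data | r = 1) = (1/5)(0/4) = 0; P(data | r = 3) = (3/5)(2/4)(2/3)(1/2) = 1/10; P(data | r = 4) = (4/5)(3/4)(1/3)(2/2) = 1/5.
The prior-weighted likelihoods are 1/7 · 0 = 0, 3/7 · 1/10 = 3/70, 3/7 · 1/5 = 3/35; these sum to 9/70.
The posterior is then P(r = 1 | data) = 0, P(r = 3 | data) = 1/3, P(r = 4 | data) = 2/3.
The predictive probability is P(green next | data) = (0)(1/3) + (1)(2/3) = 2/3.

0.6667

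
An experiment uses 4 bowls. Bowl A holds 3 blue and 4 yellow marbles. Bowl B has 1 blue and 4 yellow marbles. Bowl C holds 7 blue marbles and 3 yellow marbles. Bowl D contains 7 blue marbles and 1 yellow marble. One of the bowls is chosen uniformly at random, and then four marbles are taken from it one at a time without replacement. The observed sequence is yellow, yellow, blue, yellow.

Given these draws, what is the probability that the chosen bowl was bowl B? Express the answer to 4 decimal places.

0.6802

Compute the likelihood of the observed sequence for each case: P(data | bowl A) = (4/7)(3/6)(3/5)(2/4) = 0.085714; P(data | bowl B) = (4/5)(3/4)(1/3)(2/2) = 0.2; P(data | bowl C) = (3/10)(2/9)(7/8)(1/7) = 0.0083333; P(data | bowl D) = (1/8)(0/7) = 0.
Weighting by the prior gives 1/4 · 0.085714 = 0.021429, 1/4 · 0.2 = 0.05, 1/4 · 0.0083333 = 0.0020833, 1/4 · 0 = 0; summing to 0.073512.
Hence P(bowl B | data) = (0.05) / (0.073512) = 0.68016.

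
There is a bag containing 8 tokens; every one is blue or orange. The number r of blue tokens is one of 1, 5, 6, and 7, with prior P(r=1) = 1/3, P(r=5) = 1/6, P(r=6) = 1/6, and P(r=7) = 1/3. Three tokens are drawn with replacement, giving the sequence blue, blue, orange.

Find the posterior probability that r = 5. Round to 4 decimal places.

For each hypothesis, P(data | H) works out to: P(data | r = 1) = (1/8)(1/8)(7/8) = 0.013672; P(data | r = 5) = (5/8)(5/8)(3/8) = 0.14648; P(data | r = 6) = (6/8)(6/8)(2/8) = 0.14062; P(data | r = 7) = (7/8)(7/8)(1/8) = 0.095703.
The prior-weighted likelihoods are 1/3 · 0.013672 = 0.0045573, 1/6 · 0.14648 = 0.024414, 1/6 · 0.14062 = 0.023438, 1/3 · 0.095703 = 0.031901; these sum to 0.08431.
Therefore the posterior P(r = 5 | data) = (0.024414) / (0.08431) = 0.28958.

0.2896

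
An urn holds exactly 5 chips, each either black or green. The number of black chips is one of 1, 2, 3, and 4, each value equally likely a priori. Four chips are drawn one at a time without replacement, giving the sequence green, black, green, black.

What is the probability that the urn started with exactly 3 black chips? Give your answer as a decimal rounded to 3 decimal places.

Compute the likelihood of the observed sequence for each case: P(data | r = 1) = (4/5)(1/4)(3/3)(0/2) = 0; P(data | r = 2) = (3/5)(2/4)(2/3)(1/2) = 1/10; P(data | r = 3) = (2/5)(3/4)(1/3)(2/2) = 1/10; P(data | r = 4) = (1/5)(4/4)(0/3) = 0.
Multiplying each by its prior: 1/4 · 0 = 0, 1/4 · 1/10 = 1/40, 1/4 · 1/10 = 1/40, 1/4 · 0 = 0; these sum to 1/20.
By Bayes' rule, P(r = 3 | data) = (1/40) / (1/20) = 1/2.

0.500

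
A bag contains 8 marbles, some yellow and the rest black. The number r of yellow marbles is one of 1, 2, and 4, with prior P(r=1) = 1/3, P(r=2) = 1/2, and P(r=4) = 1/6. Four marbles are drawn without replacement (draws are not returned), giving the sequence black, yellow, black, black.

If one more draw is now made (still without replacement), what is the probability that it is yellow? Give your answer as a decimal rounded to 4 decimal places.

0.2039

Compute the likelihood of the observed sequence for each case: P(data | r = 1) = (7/8)(1/7)(6/6)(5/5) = 1/8; P(data | r = 2) = (6/8)(2/7)(5/6)(4/5) = 1/7; P(data | r = 4) = (4/8)(4/7)(3/6)(2/5) = 2/35.
Multiplying each by its prior: 1/3 · 1/8 = 1/24, 1/2 · 1/7 = 1/14, 1/6 · 2/35 = 1/105; these sum to 103/840.
The posterior is then P(r = 1 | data) = 35/103, P(r = 2 | data) = 60/103, P(r = 4 | data) = 8/103.
So P(yellow next | data) = Σ P(yellow next | H) P(H | data) = (0)(35/103) + (1/4)(60/103) + (3/4)(8/103) = 21/103.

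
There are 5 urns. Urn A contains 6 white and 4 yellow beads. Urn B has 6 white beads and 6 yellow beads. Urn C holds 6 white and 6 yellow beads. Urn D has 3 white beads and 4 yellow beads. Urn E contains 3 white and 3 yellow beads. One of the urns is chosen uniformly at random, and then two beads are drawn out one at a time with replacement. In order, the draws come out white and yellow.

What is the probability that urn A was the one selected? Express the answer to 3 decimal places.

Compute the likelihood of the observed sequence for each case: P(data | urn A) = (6/10)(4/10) = 0.24; P(data | urn B) = (6/12)(6/12) = 0.25; P(data | urn C) = (6/12)(6/12) = 0.25; P(data | urn D) = (3/7)(4/7) = 0.2449; P(data | urn E) = (3/6)(3/6) = 0.25.
The prior-weighted likelihoods are 1/5 · 0.24 = 0.048, 1/5 · 0.25 = 0.05, 1/5 · 0.25 = 0.05, 1/5 · 0.2449 = 0.04898, 1/5 · 0.25 = 0.05; summing to 0.24698.
Hence P(urn A | data) = (0.048) / (0.24698) = 0.19435.

0.194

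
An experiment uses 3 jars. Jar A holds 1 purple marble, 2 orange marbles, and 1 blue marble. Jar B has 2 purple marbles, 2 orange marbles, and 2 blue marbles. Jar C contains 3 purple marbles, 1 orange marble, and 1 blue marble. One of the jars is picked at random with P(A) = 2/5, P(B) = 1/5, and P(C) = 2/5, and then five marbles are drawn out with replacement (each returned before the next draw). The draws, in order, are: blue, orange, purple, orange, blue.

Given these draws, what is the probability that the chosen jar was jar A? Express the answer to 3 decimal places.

0.564

The likelihood of the observed sequence under each hypothesis: P(data | jar A) = (1/4)(2/4)(1/4)(2/4)(1/4) = 0.0039062; P(data | jar B) = (2/6)(2/6)(2/6)(2/6)(2/6) = 0.0041152; P(data | jar C) = (1/5)(1/5)(3/5)(1/5)(1/5) = 0.00096.
Multiplying each by its prior: 2/5 · 0.0039062 = 0.0015625, 1/5 · 0.0041152 = 0.00082305, 2/5 · 0.00096 = 0.000384; these sum to 0.0027695.
Therefore the posterior P(jar A | data) = (0.0015625) / (0.0027695) = 0.56417.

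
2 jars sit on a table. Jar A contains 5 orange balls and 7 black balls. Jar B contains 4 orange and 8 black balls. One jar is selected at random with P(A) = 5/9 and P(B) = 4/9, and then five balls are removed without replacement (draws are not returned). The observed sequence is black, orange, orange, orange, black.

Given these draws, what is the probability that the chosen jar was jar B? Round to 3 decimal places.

0.299

For each hypothesis, P(data | H) works out to: P(data | jar A) = (7/12)(5/11)(4/10)(3/9)(6/8) = 0.026515; P(data | jar B) = (8/12)(4/11)(3/10)(2/9)(7/8) = 0.014141.
Multiplying each by its prior: 5/9 · 0.026515 = 0.014731, 4/9 · 0.014141 = 0.0062851; these sum to 0.021016.
So P(jar B | data) = (0.0062851) / (0.021016) = 0.29907.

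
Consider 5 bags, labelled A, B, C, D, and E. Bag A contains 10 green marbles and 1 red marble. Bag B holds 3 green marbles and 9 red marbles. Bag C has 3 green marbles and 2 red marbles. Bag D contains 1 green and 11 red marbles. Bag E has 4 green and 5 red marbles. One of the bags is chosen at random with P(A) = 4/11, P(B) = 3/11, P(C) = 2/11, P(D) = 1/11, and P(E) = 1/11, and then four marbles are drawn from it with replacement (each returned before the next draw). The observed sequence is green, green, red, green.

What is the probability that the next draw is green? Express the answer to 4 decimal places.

Compute the likelihood of the observed sequence for each case: P(data | bag A) = (10/11)(10/11)(1/11)(10/11) = 0.068301; P(data | bag B) = (3/12)(3/12)(9/12)(3/12) = 0.011719; P(data | bag C) = (3/5)(3/5)(2/5)(3/5) = 0.0864; P(data | bag D) = (1/12)(1/12)(11/12)(1/12) = 0.00053048; P(data | bag E) = (4/9)(4/9)(5/9)(4/9) = 0.048773.
The prior-weighted likelihoods are 4/11 · 0.068301 = 0.024837, 3/11 · 0.011719 = 0.003196, 2/11 · 0.0864 = 0.015709, 1/11 · 0.00053048 = 4.8225e-05, 1/11 · 0.048773 = 0.0044339; with total 0.048224.
The posterior is then P(bag A | data) = 0.51503, P(bag B | data) = 0.066274, P(bag C | data) = 0.32575, P(bag D | data) = 0.001, P(bag E | data) = 0.091944.
The predictive probability is P(green next | data) = (10/11)(0.51503) + (1/4)(0.066274) + (3/5)(0.32575) + (1/12)(0.001) + (4/9)(0.091944) = 0.72118.

0.7212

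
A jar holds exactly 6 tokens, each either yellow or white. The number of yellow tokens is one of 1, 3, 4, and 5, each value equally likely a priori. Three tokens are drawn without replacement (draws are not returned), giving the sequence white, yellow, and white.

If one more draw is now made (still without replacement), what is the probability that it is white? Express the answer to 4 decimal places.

0.5652

The likelihood of the observed sequence under each hypothesis: P(data | r = 1) = (5/6)(1/5)(4/4) = 1/6; P(data | r = 3) = (3/6)(3/5)(2/4) = 3/20; P(data | r = 4) = (2/6)(4/5)(1/4) = 1/15; P(data | r = 5) = (1/6)(5/5)(0/4) = 0.
Weighting by the prior gives 1/4 · 1/6 = 1/24, 1/4 · 3/20 = 3/80, 1/4 · 1/15 = 1/60, 1/4 · 0 = 0; these sum to 23/240.
Normalising, the posterior is P(r = 1 | data) = 10/23, P(r = 3 | data) = 9/23, P(r = 4 | data) = 4/23, P(r = 5 | data) = 0.
So P(white next | data) = Σ P(white next | H) P(H | data) = (1)(10/23) + (1/3)(9/23) + (0)(4/23) = 13/23.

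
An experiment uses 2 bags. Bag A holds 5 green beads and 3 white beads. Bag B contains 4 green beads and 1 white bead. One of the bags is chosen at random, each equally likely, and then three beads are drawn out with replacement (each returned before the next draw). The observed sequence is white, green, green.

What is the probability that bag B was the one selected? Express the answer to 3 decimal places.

The likelihood of the observed sequence under each hypothesis: P(data | bag A) = (3/8)(5/8)(5/8) = 0.14648; P(data | bag B) = (1/5)(4/5)(4/5) = 0.128.
Multiplying each by its prior: 1/2 · 0.14648 = 0.073242, 1/2 · 0.128 = 0.064; summing to 0.13724.
So P(bag B | data) = (0.064) / (0.13724) = 0.46633.

0.466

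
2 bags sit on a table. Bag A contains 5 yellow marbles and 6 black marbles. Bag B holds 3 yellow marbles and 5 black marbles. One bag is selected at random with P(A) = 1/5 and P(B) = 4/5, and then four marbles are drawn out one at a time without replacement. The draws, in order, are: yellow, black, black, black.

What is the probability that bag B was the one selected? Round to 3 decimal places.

0.850

Compute the likelihood of the observed sequence for each case: P(data | bag A) = (5/11)(6/10)(5/9)(4/8) = 0.075758; P(data | bag B) = (3/8)(5/7)(4/6)(3/5) = 0.10714.
The prior-weighted likelihoods are 1/5 · 0.075758 = 0.015152, 4/5 · 0.10714 = 0.085714; summing to 0.10087.
So P(bag B | data) = (0.085714) / (0.10087) = 0.84979.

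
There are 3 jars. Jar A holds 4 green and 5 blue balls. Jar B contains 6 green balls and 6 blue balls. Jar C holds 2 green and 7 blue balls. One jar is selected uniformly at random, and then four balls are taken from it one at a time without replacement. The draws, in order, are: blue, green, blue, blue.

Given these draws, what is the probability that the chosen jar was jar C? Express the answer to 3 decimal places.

0.498

Under each hypothesis, the probability of the observed sequence is: P(data | jar A) = (5/9)(4/8)(4/7)(3/6) = 0.079365; P(data | jar B) = (6/12)(6/11)(5/10)(4/9) = 0.060606; P(data | jar C) = (7/9)(2/8)(6/7)(5/6) = 0.13889.
The prior-weighted likelihoods are 1/3 · 0.079365 = 0.026455, 1/3 · 0.060606 = 0.020202, 1/3 · 0.13889 = 0.046296; with total 0.092953.
Hence P(jar C | data) = (0.046296) / (0.092953) = 0.49806.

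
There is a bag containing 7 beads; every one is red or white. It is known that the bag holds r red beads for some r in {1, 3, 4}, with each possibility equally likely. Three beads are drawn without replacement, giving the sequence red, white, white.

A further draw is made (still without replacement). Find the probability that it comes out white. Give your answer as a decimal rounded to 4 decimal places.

Under each hypothesis, the probability of the observed sequence is: P(data | r = 1) = (1/7)(6/6)(5/5) = 1/7; P(data | r = 3) = (3/7)(4/6)(3/5) = 6/35; P(data | r = 4) = (4/7)(3/6)(2/5) = 4/35.
The prior-weighted likelihoods are 1/3 · 1/7 = 1/21, 1/3 · 6/35 = 2/35, 1/3 · 4/35 = 4/105; these sum to 1/7.
The posterior is then P(r = 1 | data) = 1/3, P(r = 3 | data) = 2/5, P(r = 4 | data) = 4/15.
The predictive probability is P(white next | data) = (1)(1/3) + (1/2)(2/5) + (1/4)(4/15) = 3/5.

0.6000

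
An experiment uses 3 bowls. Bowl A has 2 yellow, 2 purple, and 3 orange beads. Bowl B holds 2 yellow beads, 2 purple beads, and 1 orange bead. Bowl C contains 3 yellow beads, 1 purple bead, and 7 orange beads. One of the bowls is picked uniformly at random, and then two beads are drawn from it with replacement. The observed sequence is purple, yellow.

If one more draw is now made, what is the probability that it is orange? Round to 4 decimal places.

Under each hypothesis, the probability of the observed sequence is: P(data | bowl A) = (2/7)(2/7) = 0.081633; P(data | bowl B) = (2/5)(2/5) = 0.16; P(data | bowl C) = (1/11)(3/11) = 0.024793.
Weighting by the prior gives 1/3 · 0.081633 = 0.027211, 1/3 · 0.16 = 0.053333, 1/3 · 0.024793 = 0.0082645; summing to 0.088809.
Normalising, the posterior is P(bowl A | data) = 0.3064, P(bowl B | data) = 0.60054, P(bowl C | data) = 0.093059.
So P(orange next | data) = Σ P(orange next | H) P(H | data) = (3/7)(0.3064) + (1/5)(0.60054) + (7/11)(0.093059) = 0.31064.

0.3106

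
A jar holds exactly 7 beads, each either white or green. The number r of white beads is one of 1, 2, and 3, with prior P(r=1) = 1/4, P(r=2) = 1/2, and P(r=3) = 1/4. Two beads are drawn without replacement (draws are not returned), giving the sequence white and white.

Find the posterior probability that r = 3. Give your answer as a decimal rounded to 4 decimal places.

The likelihood of the observed sequence under each hypothesis: P(data | r = 1) = (1/7)(0/6) = 0; P(data | r = 2) = (2/7)(1/6) = 1/21; P(data | r = 3) = (3/7)(2/6) = 1/7.
The prior-weighted likelihoods are 1/4 · 0 = 0, 1/2 · 1/21 = 1/42, 1/4 · 1/7 = 1/28; summing to 5/84.
Therefore the posterior P(r = 3 | data) = (1/28) / (5/84) = 3/5.

0.6000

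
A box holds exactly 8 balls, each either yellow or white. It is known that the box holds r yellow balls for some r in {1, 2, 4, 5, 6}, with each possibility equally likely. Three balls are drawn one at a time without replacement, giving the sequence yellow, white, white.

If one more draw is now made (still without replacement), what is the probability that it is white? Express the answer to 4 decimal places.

0.6000

For each hypothesis, P(data | H) works out to: P(data | r = 1) = (1/8)(7/7)(6/6) = 1/8; P(data | r = 2) = (2/8)(6/7)(5/6) = 5/28; P(data | r = 4) = (4/8)(4/7)(3/6) = 1/7; P(data | r = 5) = (5/8)(3/7)(2/6) = 5/56; P(data | r = 6) = (6/8)(2/7)(1/6) = 1/28.
The prior-weighted likelihoods are 1/5 · 1/8 = 1/40, 1/5 · 5/28 = 1/28, 1/5 · 1/7 = 1/35, 1/5 · 5/56 = 1/56, 1/5 · 1/28 = 1/140; these sum to 4/35.
Normalising, the posterior is P(r = 1 | data) = 7/32, P(r = 2 | data) = 5/16, P(r = 4 | data) = 1/4, P(r = 5 | data) = 5/32, P(r = 6 | data) = 1/16.
Averaging over the posterior, P(white next | data) = (1)(7/32) + (4/5)(5/16) + (2/5)(1/4) + (1/5)(5/32) + (0)(1/16) = 3/5.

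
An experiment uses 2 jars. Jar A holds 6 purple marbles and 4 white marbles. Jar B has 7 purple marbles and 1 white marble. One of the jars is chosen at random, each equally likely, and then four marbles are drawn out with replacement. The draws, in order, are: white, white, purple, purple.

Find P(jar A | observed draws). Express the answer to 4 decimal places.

0.8280

Under each hypothesis, the probability of the observed sequence is: P(data | jar A) = (4/10)(4/10)(6/10)(6/10) = 0.0576; P(data | jar B) = (1/8)(1/8)(7/8)(7/8) = 0.011963.
The prior-weighted likelihoods are 1/2 · 0.0576 = 0.0288, 1/2 · 0.011963 = 0.0059814; with total 0.034781.
Therefore the posterior P(jar A | data) = (0.0288) / (0.034781) = 0.82803.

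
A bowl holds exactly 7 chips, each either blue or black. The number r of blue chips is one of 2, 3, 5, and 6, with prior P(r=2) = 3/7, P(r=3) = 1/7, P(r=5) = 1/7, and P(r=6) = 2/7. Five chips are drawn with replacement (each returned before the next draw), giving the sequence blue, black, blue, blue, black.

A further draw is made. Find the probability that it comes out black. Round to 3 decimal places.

For each hypothesis, P(data | H) works out to: P(data | r = 2) = (2/7)(5/7)(2/7)(2/7)(5/7) = 0.0119; P(data | r = 3) = (3/7)(4/7)(3/7)(3/7)(4/7) = 0.025704; P(data | r = 5) = (5/7)(2/7)(5/7)(5/7)(2/7) = 0.02975; P(data | r = 6) = (6/7)(1/7)(6/7)(6/7)(1/7) = 0.012852.
Multiplying each by its prior: 3/7 · 0.0119 = 0.0050999, 1/7 · 0.025704 = 0.0036719, 1/7 · 0.02975 = 0.0042499, 2/7 · 0.012852 = 0.0036719; with total 0.016694.
The posterior is then P(r = 2 | data) = 0.3055, P(r = 3 | data) = 0.21996, P(r = 5 | data) = 0.25458, P(r = 6 | data) = 0.21996.
Averaging over the posterior, P(black next | data) = (5/7)(0.3055) + (4/7)(0.21996) + (2/7)(0.25458) + (1/7)(0.21996) = 0.44807.

0.448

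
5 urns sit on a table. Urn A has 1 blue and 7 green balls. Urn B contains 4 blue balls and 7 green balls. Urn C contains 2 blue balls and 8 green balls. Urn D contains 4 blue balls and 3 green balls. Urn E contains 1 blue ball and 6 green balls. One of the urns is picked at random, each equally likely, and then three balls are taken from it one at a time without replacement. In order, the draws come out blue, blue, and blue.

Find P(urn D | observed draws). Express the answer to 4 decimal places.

0.8250

Compute the likelihood of the observed sequence for each case: P(data | urn A) = (1/8)(0/7) = 0; P(data | urn B) = (4/11)(3/10)(2/9) = 0.024242; P(data | urn C) = (2/10)(1/9)(0/8) = 0; P(data | urn D) = (4/7)(3/6)(2/5) = 0.11429; P(data | urn E) = (1/7)(0/6) = 0.
Multiplying each by its prior: 1/5 · 0 = 0, 1/5 · 0.024242 = 0.0048485, 1/5 · 0 = 0, 1/5 · 0.11429 = 0.022857, 1/5 · 0 = 0; summing to 0.027706.
Therefore the posterior P(urn D | data) = (0.022857) / (0.027706) = 0.825.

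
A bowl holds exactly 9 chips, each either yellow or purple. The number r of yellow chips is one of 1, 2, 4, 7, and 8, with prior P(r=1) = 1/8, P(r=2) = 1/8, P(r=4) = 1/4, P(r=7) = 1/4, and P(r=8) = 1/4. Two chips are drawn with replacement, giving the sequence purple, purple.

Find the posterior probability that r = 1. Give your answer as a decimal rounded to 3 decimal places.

For each hypothesis, P(data | H) works out to: P(data | r = 1) = (8/9)(8/9) = 64/81; P(data | r = 2) = (7/9)(7/9) = 49/81; P(data | r = 4) = (5/9)(5/9) = 25/81; P(data | r = 7) = (2/9)(2/9) = 4/81; P(data | r = 8) = (1/9)(1/9) = 1/81.
Multiplying each by its prior: 1/8 · 64/81 = 8/81, 1/8 · 49/81 = 49/648, 1/4 · 25/81 = 25/324, 1/4 · 4/81 = 1/81, 1/4 · 1/81 = 1/324; these sum to 173/648.
Therefore the posterior P(r = 1 | data) = (8/81) / (173/648) = 64/173.

0.370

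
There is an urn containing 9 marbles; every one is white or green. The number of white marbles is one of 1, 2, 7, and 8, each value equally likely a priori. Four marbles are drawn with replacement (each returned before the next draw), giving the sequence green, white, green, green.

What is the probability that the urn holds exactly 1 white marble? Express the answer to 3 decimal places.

Compute the likelihood of the observed sequence for each case: P(data | r = 1) = (8/9)(1/9)(8/9)(8/9) = 0.078037; P(data | r = 2) = (7/9)(2/9)(7/9)(7/9) = 0.10456; P(data | r = 7) = (2/9)(7/9)(2/9)(2/9) = 0.0085353; P(data | r = 8) = (1/9)(8/9)(1/9)(1/9) = 0.0012193.
Multiplying each by its prior: 1/4 · 0.078037 = 0.019509, 1/4 · 0.10456 = 0.026139, 1/4 · 0.0085353 = 0.0021338, 1/4 · 0.0012193 = 0.00030483; summing to 0.048087.
By Bayes' rule, P(r = 1 | data) = (0.019509) / (0.048087) = 0.40571.

0.406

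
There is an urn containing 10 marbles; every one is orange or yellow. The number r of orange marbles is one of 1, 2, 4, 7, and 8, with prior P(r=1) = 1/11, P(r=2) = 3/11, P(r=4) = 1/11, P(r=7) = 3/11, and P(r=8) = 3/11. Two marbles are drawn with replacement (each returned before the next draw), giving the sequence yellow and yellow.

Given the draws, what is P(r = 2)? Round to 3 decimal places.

0.552

The likelihood of the observed sequence under each hypothesis: P(data | r = 1) = (9/10)(9/10) = 0.81; P(data | r = 2) = (8/10)(8/10) = 0.64; P(data | r = 4) = (6/10)(6/10) = 0.36; P(data | r = 7) = (3/10)(3/10) = 0.09; P(data | r = 8) = (2/10)(2/10) = 0.04.
Weighting by the prior gives 1/11 · 0.81 = 0.073636, 3/11 · 0.64 = 0.17455, 1/11 · 0.36 = 0.032727, 3/11 · 0.09 = 0.024545, 3/11 · 0.04 = 0.010909; with total 0.31636.
By Bayes' rule, P(r = 2 | data) = (0.17455) / (0.31636) = 0.55172.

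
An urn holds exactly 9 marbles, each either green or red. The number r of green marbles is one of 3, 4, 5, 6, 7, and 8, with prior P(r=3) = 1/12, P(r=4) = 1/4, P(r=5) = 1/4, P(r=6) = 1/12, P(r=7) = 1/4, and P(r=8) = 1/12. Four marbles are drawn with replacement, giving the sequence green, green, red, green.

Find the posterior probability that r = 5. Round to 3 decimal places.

The likelihood of the observed sequence under each hypothesis: P(data | r = 3) = (3/9)(3/9)(6/9)(3/9) = 0.024691; P(data | r = 4) = (4/9)(4/9)(5/9)(4/9) = 0.048773; P(data | r = 5) = (5/9)(5/9)(4/9)(5/9) = 0.076208; P(data | r = 6) = (6/9)(6/9)(3/9)(6/9) = 0.098765; P(data | r = 7) = (7/9)(7/9)(2/9)(7/9) = 0.10456; P(data | r = 8) = (8/9)(8/9)(1/9)(8/9) = 0.078037.
Weighting by the prior gives 1/12 · 0.024691 = 0.0020576, 1/4 · 0.048773 = 0.012193, 1/4 · 0.076208 = 0.019052, 1/12 · 0.098765 = 0.0082305, 1/4 · 0.10456 = 0.026139, 1/12 · 0.078037 = 0.0065031; these sum to 0.074176.
By Bayes' rule, P(r = 5 | data) = (0.019052) / (0.074176) = 0.25685.

0.257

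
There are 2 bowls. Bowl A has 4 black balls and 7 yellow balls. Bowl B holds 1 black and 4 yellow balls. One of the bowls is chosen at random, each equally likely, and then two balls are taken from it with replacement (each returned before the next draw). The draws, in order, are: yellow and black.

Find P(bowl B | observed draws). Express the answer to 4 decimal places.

Under each hypothesis, the probability of the observed sequence is: P(data | bowl A) = (7/11)(4/11) = 0.2314; P(data | bowl B) = (4/5)(1/5) = 0.16.
Multiplying each by its prior: 1/2 · 0.2314 = 0.1157, 1/2 · 0.16 = 0.08; summing to 0.1957.
Hence P(bowl B | data) = (0.08) / (0.1957) = 0.40878.

0.4088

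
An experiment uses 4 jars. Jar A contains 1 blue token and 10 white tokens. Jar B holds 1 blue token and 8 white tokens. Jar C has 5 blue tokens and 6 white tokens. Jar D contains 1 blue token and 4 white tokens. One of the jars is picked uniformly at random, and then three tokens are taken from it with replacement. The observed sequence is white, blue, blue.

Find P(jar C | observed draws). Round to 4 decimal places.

The likelihood of the observed sequence under each hypothesis: P(data | jar A) = (10/11)(1/11)(1/11) = 0.0075131; P(data | jar B) = (8/9)(1/9)(1/9) = 0.010974; P(data | jar C) = (6/11)(5/11)(5/11) = 0.1127; P(data | jar D) = (4/5)(1/5)(1/5) = 0.032.
Weighting by the prior gives 1/4 · 0.0075131 = 0.0018783, 1/4 · 0.010974 = 0.0027435, 1/4 · 0.1127 = 0.028174, 1/4 · 0.032 = 0.008; with total 0.040796.
So P(jar C | data) = (0.028174) / (0.040796) = 0.69061.

0.6906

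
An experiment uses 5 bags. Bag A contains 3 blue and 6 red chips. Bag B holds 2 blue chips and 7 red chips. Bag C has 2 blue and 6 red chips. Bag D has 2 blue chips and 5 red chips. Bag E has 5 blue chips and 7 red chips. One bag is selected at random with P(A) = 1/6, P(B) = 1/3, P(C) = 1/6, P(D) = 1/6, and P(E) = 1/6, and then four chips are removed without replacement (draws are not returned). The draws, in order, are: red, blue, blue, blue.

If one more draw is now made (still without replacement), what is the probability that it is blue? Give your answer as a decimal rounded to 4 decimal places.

0.1870

For each hypothesis, P(data | H) works out to: P(data | bag A) = (6/9)(3/8)(2/7)(1/6) = 0.011905; P(data | bag B) = (7/9)(2/8)(1/7)(0/6) = 0; P(data | bag C) = (6/8)(2/7)(1/6)(0/5) = 0; P(data | bag D) = (5/7)(2/6)(1/5)(0/4) = 0; P(data | bag E) = (7/12)(5/11)(4/10)(3/9) = 0.035354.
The prior-weighted likelihoods are 1/6 · 0.011905 = 0.0019841, 1/3 · 0 = 0, 1/6 · 0 = 0, 1/6 · 0 = 0, 1/6 · 0.035354 = 0.0058923; summing to 0.0078764.
Normalising, the posterior is P(bag A | data) = 0.25191, P(bag B | data) = 0, P(bag C | data) = 0, P(bag D | data) = 0, P(bag E | data) = 0.74809.
So P(blue next | data) = Σ P(blue next | H) P(H | data) = (0)(0.25191) + (1/4)(0.74809) = 0.18702.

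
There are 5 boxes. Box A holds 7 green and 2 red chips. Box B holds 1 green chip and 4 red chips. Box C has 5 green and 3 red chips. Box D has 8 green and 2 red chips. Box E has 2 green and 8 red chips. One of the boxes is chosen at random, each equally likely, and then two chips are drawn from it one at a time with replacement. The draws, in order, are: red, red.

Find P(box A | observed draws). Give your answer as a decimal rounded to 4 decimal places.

0.0327

The likelihood of the observed sequence under each hypothesis: P(data | box A) = (2/9)(2/9) = 0.049383; P(data | box B) = (4/5)(4/5) = 0.64; P(data | box C) = (3/8)(3/8) = 0.14062; P(data | box D) = (2/10)(2/10) = 0.04; P(data | box E) = (8/10)(8/10) = 0.64.
Multiplying each by its prior: 1/5 · 0.049383 = 0.0098765, 1/5 · 0.64 = 0.128, 1/5 · 0.14062 = 0.028125, 1/5 · 0.04 = 0.008, 1/5 · 0.64 = 0.128; these sum to 0.302.
Therefore the posterior P(box A | data) = (0.0098765) / (0.302) = 0.032704.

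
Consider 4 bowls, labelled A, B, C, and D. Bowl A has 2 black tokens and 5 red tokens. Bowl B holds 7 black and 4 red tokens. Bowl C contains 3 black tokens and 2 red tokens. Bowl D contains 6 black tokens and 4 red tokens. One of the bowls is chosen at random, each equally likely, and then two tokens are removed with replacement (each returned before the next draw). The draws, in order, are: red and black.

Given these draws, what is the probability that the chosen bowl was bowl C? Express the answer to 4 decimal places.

The likelihood of the observed sequence under each hypothesis: P(data | bowl A) = (5/7)(2/7) = 0.20408; P(data | bowl B) = (4/11)(7/11) = 0.2314; P(data | bowl C) = (2/5)(3/5) = 0.24; P(data | bowl D) = (4/10)(6/10) = 0.24.
The prior-weighted likelihoods are 1/4 · 0.20408 = 0.05102, 1/4 · 0.2314 = 0.057851, 1/4 · 0.24 = 0.06, 1/4 · 0.24 = 0.06; these sum to 0.22887.
Hence P(bowl C | data) = (0.06) / (0.22887) = 0.26216.

0.2622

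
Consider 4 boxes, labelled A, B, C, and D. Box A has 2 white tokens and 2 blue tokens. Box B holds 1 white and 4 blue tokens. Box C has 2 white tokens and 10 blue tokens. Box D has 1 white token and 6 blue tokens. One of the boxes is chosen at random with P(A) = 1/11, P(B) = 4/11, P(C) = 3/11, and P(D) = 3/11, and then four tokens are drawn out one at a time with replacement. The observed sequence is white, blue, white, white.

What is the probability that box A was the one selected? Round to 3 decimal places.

0.583

Compute the likelihood of the observed sequence for each case: P(data | box A) = (2/4)(2/4)(2/4)(2/4) = 0.0625; P(data | box B) = (1/5)(4/5)(1/5)(1/5) = 0.0064; P(data | box C) = (2/12)(10/12)(2/12)(2/12) = 0.003858; P(data | box D) = (1/7)(6/7)(1/7)(1/7) = 0.002499.
Multiplying each by its prior: 1/11 · 0.0625 = 0.0056818, 4/11 · 0.0064 = 0.0023273, 3/11 · 0.003858 = 0.0010522, 3/11 · 0.002499 = 0.00068153; summing to 0.0097428.
So P(box A | data) = (0.0056818) / (0.0097428) = 0.58318.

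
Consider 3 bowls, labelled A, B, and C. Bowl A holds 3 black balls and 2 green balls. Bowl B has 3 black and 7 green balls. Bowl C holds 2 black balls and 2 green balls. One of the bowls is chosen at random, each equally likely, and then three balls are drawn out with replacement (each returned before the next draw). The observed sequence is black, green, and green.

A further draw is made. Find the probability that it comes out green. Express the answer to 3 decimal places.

0.554

For each hypothesis, P(data | H) works out to: P(data | bowl A) = (3/5)(2/5)(2/5) = 12/125; P(data | bowl B) = (3/10)(7/10)(7/10) = 147/1000; P(data | bowl C) = (2/4)(2/4)(2/4) = 1/8.
Multiplying each by its prior: 1/3 · 12/125 = 4/125, 1/3 · 147/1000 = 49/1000, 1/3 · 1/8 = 1/24; these sum to 46/375.
Dividing through by the total gives posterior P(bowl A | data) = 0.26087, P(bowl B | data) = 0.39946, P(bowl C | data) = 0.33967.
Averaging over the posterior, P(green next | data) = (2/5)(0.26087) + (7/10)(0.39946) + (1/2)(0.33967) = 0.5538.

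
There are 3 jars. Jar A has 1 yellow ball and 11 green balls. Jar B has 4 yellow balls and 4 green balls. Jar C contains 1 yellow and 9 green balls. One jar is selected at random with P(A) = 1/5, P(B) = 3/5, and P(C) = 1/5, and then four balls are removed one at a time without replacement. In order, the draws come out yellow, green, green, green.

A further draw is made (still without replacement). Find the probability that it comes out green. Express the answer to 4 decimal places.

Under each hypothesis, the probability of the observed sequence is: P(data | jar A) = (1/12)(11/11)(10/10)(9/9) = 0.083333; P(data | jar B) = (4/8)(4/7)(3/6)(2/5) = 0.057143; P(data | jar C) = (1/10)(9/9)(8/8)(7/7) = 0.1.
Weighting by the prior gives 1/5 · 0.083333 = 0.016667, 3/5 · 0.057143 = 0.034286, 1/5 · 0.1 = 0.02; with total 0.070952.
Dividing through by the total gives posterior P(jar A | data) = 0.2349, P(jar B | data) = 0.48322, P(jar C | data) = 0.28188.
The predictive probability is P(green next | data) = (1)(0.2349) + (1/4)(0.48322) + (1)(0.28188) = 0.63758.

0.6376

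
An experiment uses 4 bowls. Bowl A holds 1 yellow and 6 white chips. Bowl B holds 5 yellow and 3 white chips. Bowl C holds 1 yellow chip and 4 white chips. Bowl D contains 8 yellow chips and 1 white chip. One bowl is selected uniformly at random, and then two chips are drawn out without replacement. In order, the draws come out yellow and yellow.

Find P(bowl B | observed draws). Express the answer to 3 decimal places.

0.315

Compute the likelihood of the observed sequence for each case: P(data | bowl A) = (1/7)(0/6) = 0; P(data | bowl B) = (5/8)(4/7) = 5/14; P(data | bowl C) = (1/5)(0/4) = 0; P(data | bowl D) = (8/9)(7/8) = 7/9.
Weighting by the prior gives 1/4 · 0 = 0, 1/4 · 5/14 = 5/56, 1/4 · 0 = 0, 1/4 · 7/9 = 7/36; summing to 143/504.
Hence P(bowl B | data) = (5/56) / (143/504) = 45/143.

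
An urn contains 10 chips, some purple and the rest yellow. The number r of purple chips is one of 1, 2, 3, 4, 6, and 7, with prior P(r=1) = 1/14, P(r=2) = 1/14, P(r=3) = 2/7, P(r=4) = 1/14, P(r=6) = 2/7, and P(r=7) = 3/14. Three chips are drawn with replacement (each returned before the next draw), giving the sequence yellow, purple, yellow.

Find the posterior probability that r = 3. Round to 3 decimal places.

The likelihood of the observed sequence under each hypothesis: P(data | r = 1) = (9/10)(1/10)(9/10) = 0.081; P(data | r = 2) = (8/10)(2/10)(8/10) = 0.128; P(data | r = 3) = (7/10)(3/10)(7/10) = 0.147; P(data | r = 4) = (6/10)(4/10)(6/10) = 0.144; P(data | r = 6) = (4/10)(6/10)(4/10) = 0.096; P(data | r = 7) = (3/10)(7/10)(3/10) = 0.063.
Multiplying each by its prior: 1/14 · 0.081 = 0.0057857, 1/14 · 0.128 = 0.0091429, 2/7 · 0.147 = 0.042, 1/14 · 0.144 = 0.010286, 2/7 · 0.096 = 0.027429, 3/14 · 0.063 = 0.0135; with total 0.10814.
So P(r = 3 | data) = (0.042) / (0.10814) = 0.38838.

0.388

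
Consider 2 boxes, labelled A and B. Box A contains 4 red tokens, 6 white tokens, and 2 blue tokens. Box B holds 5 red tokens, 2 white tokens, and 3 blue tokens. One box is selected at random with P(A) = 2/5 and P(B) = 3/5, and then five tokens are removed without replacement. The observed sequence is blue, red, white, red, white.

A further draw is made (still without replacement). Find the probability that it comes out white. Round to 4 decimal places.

For each hypothesis, P(data | H) works out to: P(data | box A) = (2/12)(4/11)(6/10)(3/9)(5/8) = 1/132; P(data | box B) = (3/10)(5/9)(2/8)(4/7)(1/6) = 1/252.
Multiplying each by its prior: 2/5 · 1/132 = 1/330, 3/5 · 1/252 = 1/420; summing to 5/924.
Normalising, the posterior is P(box A | data) = 14/25, P(box B | data) = 11/25.
So P(white next | data) = Σ P(white next | H) P(H | data) = (4/7)(14/25) + (0)(11/25) = 8/25.

0.3200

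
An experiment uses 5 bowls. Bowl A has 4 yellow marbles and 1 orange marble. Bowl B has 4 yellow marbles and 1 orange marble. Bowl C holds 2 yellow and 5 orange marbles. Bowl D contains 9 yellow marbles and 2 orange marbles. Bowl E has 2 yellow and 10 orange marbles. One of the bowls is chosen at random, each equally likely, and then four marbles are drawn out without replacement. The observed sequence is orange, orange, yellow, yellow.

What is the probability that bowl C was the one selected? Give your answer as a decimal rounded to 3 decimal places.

The likelihood of the observed sequence under each hypothesis: P(data | bowl A) = (1/5)(0/4) = 0; P(data | bowl B) = (1/5)(0/4) = 0; P(data | bowl C) = (5/7)(4/6)(2/5)(1/4) = 0.047619; P(data | bowl D) = (2/11)(1/10)(9/9)(8/8) = 0.018182; P(data | bowl E) = (10/12)(9/11)(2/10)(1/9) = 0.015152.
Weighting by the prior gives 1/5 · 0 = 0, 1/5 · 0 = 0, 1/5 · 0.047619 = 0.0095238, 1/5 · 0.018182 = 0.0036364, 1/5 · 0.015152 = 0.0030303; summing to 0.01619.
So P(bowl C | data) = (0.0095238) / (0.01619) = 0.58824.

0.588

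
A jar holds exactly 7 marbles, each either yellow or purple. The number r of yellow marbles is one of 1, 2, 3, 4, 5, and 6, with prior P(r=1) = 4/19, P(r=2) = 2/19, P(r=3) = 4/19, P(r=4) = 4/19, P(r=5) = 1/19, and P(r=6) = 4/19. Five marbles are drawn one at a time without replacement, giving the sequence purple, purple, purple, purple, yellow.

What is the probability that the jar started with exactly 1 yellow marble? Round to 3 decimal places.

0.652

Compute the likelihood of the observed sequence for each case: P(data | r = 1) = (6/7)(5/6)(4/5)(3/4)(1/3) = 0.14286; P(data | r = 2) = (5/7)(4/6)(3/5)(2/4)(2/3) = 0.095238; P(data | r = 3) = (4/7)(3/6)(2/5)(1/4)(3/3) = 0.028571; P(data | r = 4) = (3/7)(2/6)(1/5)(0/4) = 0; P(data | r = 5) = (2/7)(1/6)(0/5) = 0; P(data | r = 6) = (1/7)(0/6) = 0.
Multiplying each by its prior: 4/19 · 0.14286 = 0.030075, 2/19 · 0.095238 = 0.010025, 4/19 · 0.028571 = 0.006015, 4/19 · 0 = 0, 1/19 · 0 = 0, 4/19 · 0 = 0; with total 0.046115.
By Bayes' rule, P(r = 1 | data) = (0.030075) / (0.046115) = 0.65217.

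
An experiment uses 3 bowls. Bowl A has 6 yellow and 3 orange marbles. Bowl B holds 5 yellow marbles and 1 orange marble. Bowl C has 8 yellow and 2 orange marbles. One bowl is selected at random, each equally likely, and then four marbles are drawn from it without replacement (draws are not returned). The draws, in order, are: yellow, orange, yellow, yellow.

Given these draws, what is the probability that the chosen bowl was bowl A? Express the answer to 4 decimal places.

0.2841

The likelihood of the observed sequence under each hypothesis: P(data | bowl A) = (6/9)(3/8)(5/7)(4/6) = 5/42; P(data | bowl B) = (5/6)(1/5)(4/4)(3/3) = 1/6; P(data | bowl C) = (8/10)(2/9)(7/8)(6/7) = 2/15.
Weighting by the prior gives 1/3 · 5/42 = 5/126, 1/3 · 1/6 = 1/18, 1/3 · 2/15 = 2/45; summing to 44/315.
So P(bowl A | data) = (5/126) / (44/315) = 25/88.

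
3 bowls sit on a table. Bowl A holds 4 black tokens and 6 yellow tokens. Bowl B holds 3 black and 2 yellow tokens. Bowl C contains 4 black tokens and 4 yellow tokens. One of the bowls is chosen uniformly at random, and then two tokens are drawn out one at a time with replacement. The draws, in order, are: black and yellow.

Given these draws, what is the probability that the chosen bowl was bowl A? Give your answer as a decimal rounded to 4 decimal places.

Compute the likelihood of the observed sequence for each case: P(data | bowl A) = (4/10)(6/10) = 6/25; P(data | bowl B) = (3/5)(2/5) = 6/25; P(data | bowl C) = (4/8)(4/8) = 1/4.
Multiplying each by its prior: 1/3 · 6/25 = 2/25, 1/3 · 6/25 = 2/25, 1/3 · 1/4 = 1/12; these sum to 73/300.
By Bayes' rule, P(bowl A | data) = (2/25) / (73/300) = 24/73.

0.3288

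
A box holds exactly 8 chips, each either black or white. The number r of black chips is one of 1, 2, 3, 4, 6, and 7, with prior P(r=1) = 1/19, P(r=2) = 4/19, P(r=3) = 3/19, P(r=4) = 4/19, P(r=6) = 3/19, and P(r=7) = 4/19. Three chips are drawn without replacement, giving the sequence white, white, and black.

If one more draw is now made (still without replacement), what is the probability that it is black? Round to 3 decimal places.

For each hypothesis, P(data | H) works out to: P(data | r = 1) = (7/8)(6/7)(1/6) = 0.125; P(data | r = 2) = (6/8)(5/7)(2/6) = 0.17857; P(data | r = 3) = (5/8)(4/7)(3/6) = 0.17857; P(data | r = 4) = (4/8)(3/7)(4/6) = 0.14286; P(data | r = 6) = (2/8)(1/7)(6/6) = 0.035714; P(data | r = 7) = (1/8)(0/7) = 0.
Multiplying each by its prior: 1/19 · 0.125 = 0.0065789, 4/19 · 0.17857 = 0.037594, 3/19 · 0.17857 = 0.028195, 4/19 · 0.14286 = 0.030075, 3/19 · 0.035714 = 0.0056391, 4/19 · 0 = 0; with total 0.10808.
Dividing through by the total gives posterior P(r = 1 | data) = 0.06087, P(r = 2 | data) = 0.34783, P(r = 3 | data) = 0.26087, P(r = 4 | data) = 0.27826, P(r = 6 | data) = 0.052174, P(r = 7 | data) = 0.
Averaging over the posterior, P(black next | data) = (0)(0.06087) + (1/5)(0.34783) + (2/5)(0.26087) + (3/5)(0.27826) + (1)(0.052174) = 0.39304.

0.393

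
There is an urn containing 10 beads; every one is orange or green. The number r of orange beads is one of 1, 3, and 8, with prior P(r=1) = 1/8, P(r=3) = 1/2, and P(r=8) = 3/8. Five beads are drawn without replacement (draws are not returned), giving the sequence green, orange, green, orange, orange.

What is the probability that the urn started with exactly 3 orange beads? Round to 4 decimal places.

Under each hypothesis, the probability of the observed sequence is: P(data | r = 1) = (9/10)(1/9)(8/8)(0/7) = 0; P(data | r = 3) = (7/10)(3/9)(6/8)(2/7)(1/6) = 1/120; P(data | r = 8) = (2/10)(8/9)(1/8)(7/7)(6/6) = 1/45.
Weighting by the prior gives 1/8 · 0 = 0, 1/2 · 1/120 = 1/240, 3/8 · 1/45 = 1/120; summing to 1/80.
Therefore the posterior P(r = 3 | data) = (1/240) / (1/80) = 1/3.

0.3333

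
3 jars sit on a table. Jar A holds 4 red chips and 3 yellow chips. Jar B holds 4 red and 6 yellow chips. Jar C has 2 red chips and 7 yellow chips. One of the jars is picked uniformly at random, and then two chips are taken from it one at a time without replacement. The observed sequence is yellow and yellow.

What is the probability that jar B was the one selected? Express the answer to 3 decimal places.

0.315

Compute the likelihood of the observed sequence for each case: P(data | jar A) = (3/7)(2/6) = 1/7; P(data | jar B) = (6/10)(5/9) = 1/3; P(data | jar C) = (7/9)(6/8) = 7/12.
Weighting by the prior gives 1/3 · 1/7 = 1/21, 1/3 · 1/3 = 1/9, 1/3 · 7/12 = 7/36; with total 89/252.
Hence P(jar B | data) = (1/9) / (89/252) = 28/89.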